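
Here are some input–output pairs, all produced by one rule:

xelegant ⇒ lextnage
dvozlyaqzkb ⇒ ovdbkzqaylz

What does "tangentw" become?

What's happening: reverse the string, then move the last 3 characters to the front (rotate right by 3).
"tangentw" → "wtnegnat" → "natwtneg".

natwtneg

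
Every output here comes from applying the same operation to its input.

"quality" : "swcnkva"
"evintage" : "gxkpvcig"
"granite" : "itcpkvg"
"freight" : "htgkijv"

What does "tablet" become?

The pattern: shift every letter 2 places forward in the alphabet (wrapping around).
So "tablet" becomes "vcdngv".

vcdngv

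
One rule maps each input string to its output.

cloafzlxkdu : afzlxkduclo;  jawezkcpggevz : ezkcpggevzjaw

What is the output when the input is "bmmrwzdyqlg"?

Looking at the pairs, the operation is to move the first 3 characters to the end (rotate left by 3).
Doing the same to "bmmrwzdyqlg": "rwzdyqlgbmm".

rwzdyqlgbmm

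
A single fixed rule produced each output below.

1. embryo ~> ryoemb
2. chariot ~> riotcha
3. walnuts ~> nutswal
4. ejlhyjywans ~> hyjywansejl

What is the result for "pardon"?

donpar

What's happening: move the first 3 characters to the end (rotate left by 3).
Doing the same to "pardon": "donpar".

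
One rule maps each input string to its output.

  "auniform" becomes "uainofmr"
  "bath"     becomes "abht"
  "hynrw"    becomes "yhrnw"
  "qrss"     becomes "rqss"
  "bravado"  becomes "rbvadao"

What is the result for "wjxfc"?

jwfxc

Each output is the input with this applied: swap each adjacent pair of characters (1↔2, 3↔4, ...).
Applying that to "wjxfc" gives "jwfxc".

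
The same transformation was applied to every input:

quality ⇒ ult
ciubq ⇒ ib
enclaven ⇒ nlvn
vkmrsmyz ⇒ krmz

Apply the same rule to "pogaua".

The transformation: keep every other character starting from the second (positions 2nd, 4th, 6th, ...).
So "pogaua" becomes "oaa".

oaa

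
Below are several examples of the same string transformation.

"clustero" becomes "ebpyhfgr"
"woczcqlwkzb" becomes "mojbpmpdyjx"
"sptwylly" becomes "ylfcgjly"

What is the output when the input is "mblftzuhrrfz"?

smzoysgmhuee

The transformation: shift every letter 13 places forward in the alphabet (wrapping around) — i.e. ROT13, then move the last 2 characters to the front (rotate right by 2).
"mblftzuhrrfz" → "zoysgmhueesm" → "smzoysgmhuee".
(Check on "clustero": → "pyhfgreb" → "ebpyhfgr" ✓)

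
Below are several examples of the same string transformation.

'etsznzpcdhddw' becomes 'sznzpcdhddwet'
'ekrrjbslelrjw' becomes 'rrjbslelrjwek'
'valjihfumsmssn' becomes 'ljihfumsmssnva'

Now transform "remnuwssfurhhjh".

In each case the input is transformed by: move the first 2 characters to the end (rotate left by 2).
On "remnuwssfurhhjh" that produces "mnuwssfurhhjhre".

mnuwssfurhhjhre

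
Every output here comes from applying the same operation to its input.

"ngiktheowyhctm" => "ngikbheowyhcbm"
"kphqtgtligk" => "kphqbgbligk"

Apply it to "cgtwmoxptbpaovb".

cgbwmoxpbbpaovb

Looking at the pairs, the operation is to replace every "t" with "b".
On "cgtwmoxptbpaovb" that produces "cgbwmoxpbbpaovb".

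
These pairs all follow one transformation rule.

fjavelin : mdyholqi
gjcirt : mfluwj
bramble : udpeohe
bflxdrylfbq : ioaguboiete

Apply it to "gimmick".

lpplfnj

Each output is the input with this applied: shift every letter 3 places forward in the alphabet (wrapping around), then move the first character to the end.
So "gimmick" becomes "lpplfnj".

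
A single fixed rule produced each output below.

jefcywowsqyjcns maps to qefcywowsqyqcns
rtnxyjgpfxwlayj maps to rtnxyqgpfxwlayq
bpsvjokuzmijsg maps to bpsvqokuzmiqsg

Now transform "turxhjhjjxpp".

The rule is to replace every "j" with "q".
So "turxhjhjjxpp" becomes "turxhqhqqxpp".

turxhqhqqxpp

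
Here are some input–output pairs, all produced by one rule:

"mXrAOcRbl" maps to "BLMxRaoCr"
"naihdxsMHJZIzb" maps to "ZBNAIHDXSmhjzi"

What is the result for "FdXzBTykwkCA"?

cafDxZbtYKWK

The rule is to move the last 2 characters to the front (rotate right by 2), then flip the case of every letter.
Applying both steps to "FdXzBTykwkCA": "CAFdXzBTykwk", then "cafDxZbtYKWK".
(Check on "naihdxsMHJZIzb": → "zbnaihdxsMHJZI" → "ZBNAIHDXSmhjzi" ✓)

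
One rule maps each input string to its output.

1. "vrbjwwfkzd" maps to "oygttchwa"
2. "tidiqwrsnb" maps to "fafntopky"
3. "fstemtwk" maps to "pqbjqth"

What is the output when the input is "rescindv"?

In each case the input is transformed by: delete the first character, then shift every letter 3 places backward in the alphabet (wrapping around).
"rescindv" → "bpzfkas".

bpzfkas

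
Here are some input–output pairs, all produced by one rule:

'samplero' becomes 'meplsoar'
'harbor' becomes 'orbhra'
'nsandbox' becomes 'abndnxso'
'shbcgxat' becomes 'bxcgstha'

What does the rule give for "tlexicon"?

Looking at the pairs, the operation is to take characters alternately from the front and the back (1st, last, 2nd, 2nd-last, ...), then swap the front and back halves of the string.
Starting from "tlexicon": after the first operation, "tnloecxi"; after the second, "ecxitnlo".

ecxitnlo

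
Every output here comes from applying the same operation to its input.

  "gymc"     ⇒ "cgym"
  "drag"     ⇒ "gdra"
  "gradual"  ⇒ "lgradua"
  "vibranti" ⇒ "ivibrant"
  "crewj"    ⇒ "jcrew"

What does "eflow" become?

The pattern: move the last character to the front.
For "eflow" the result is "weflo".

weflo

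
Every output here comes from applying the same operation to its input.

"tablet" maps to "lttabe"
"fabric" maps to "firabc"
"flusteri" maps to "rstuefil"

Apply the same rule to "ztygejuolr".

rtuyzegjlo

What's happening: sort the characters into alphabetical order, then swap the front and back halves of the string.
"ztygejuolr" → "egjlortuyz" → "rtuyzegjlo".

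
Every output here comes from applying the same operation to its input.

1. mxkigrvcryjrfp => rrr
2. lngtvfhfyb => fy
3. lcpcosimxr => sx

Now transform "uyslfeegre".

The pattern: keep one character in every 3, starting at position 3 (positions 3rd, 6th, 9th, ...), then delete the first character.
For "uyslfeegre", step one produces "ser"; step two turns that into "er".

er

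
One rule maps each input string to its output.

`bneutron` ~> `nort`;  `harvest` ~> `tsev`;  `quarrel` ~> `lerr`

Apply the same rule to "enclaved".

deva

The transformation: reverse the string, then keep only the first 4 characters.
"enclaved" → "devalcne" → "deva".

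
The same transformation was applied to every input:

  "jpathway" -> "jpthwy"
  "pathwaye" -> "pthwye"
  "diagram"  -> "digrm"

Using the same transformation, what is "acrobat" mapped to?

In each case the input is transformed by: remove every "a".
For "acrobat" the result is "crobt".

crobt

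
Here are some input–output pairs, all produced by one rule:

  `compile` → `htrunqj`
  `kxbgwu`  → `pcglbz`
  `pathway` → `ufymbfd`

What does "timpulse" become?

ynruzqxj

The transformation: shift every letter 5 places forward in the alphabet (wrapping around).
Doing the same to "timpulse": "ynruzqxj".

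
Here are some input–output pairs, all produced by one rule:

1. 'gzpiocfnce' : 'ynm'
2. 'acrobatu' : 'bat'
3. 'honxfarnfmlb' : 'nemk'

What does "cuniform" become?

Looking at the pairs, the operation is to keep one character in every 3, starting at position 2 (positions 2nd, 5th, 8th, ...), then shift every letter 1 place backward in the alphabet (wrapping around).
"cuniform" → "ufm" → "tel".

tel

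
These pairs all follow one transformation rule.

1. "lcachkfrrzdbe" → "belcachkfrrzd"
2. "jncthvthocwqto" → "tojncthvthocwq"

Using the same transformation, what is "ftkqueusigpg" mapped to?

pgftkqueusig

The rule is to move the last 2 characters to the front (rotate right by 2).
Doing the same to "ftkqueusigpg": "pgftkqueusig".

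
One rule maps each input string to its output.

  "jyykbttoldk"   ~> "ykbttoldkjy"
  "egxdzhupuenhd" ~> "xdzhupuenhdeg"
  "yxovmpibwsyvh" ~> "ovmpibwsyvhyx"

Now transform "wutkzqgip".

Each output is the input with this applied: move the first 2 characters to the end (rotate left by 2).
"wutkzqgip" → "tkzqgipwu".

tkzqgipwu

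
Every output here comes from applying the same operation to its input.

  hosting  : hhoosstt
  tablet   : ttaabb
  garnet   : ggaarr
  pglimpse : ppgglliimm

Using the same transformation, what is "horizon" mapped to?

Each output is the input with this applied: delete the last 3 characters, then double every character.
"horizon" → "hhoorrii".
(Check on "pglimpse": → "pglim" → "ppgglliimm" ✓)

hhoorrii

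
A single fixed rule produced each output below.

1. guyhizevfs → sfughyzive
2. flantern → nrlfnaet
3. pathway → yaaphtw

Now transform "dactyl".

Each output is the input with this applied: move the last 2 characters to the front (rotate right by 2), then swap each adjacent pair of characters (1↔2, 3↔4, ...).
Doing the same to "dactyl": "lyadtc".

lyadtc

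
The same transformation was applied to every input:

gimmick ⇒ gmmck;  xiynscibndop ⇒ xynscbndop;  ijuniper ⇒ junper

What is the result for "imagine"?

magne

In each case the input is transformed by: remove every "i".
For "imagine" the result is "magne".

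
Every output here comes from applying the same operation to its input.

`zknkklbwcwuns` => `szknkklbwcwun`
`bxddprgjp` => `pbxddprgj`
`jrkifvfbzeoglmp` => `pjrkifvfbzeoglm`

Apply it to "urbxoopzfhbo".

ourbxoopzfhb

The pattern: move the last character to the front.
"urbxoopzfhbo" → "ourbxoopzfhb".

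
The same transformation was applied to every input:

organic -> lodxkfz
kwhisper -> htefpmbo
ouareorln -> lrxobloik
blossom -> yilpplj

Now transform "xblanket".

The rule is to shift every letter 3 places backward in the alphabet (wrapping around).
For "xblanket" the result is "uyixkhbq".

uyixkhbq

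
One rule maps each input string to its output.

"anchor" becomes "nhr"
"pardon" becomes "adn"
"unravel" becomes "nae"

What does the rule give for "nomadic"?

oai

In each case the input is transformed by: keep every other character starting from the second (positions 2nd, 4th, 6th, ...).
On "nomadic" that produces "oai".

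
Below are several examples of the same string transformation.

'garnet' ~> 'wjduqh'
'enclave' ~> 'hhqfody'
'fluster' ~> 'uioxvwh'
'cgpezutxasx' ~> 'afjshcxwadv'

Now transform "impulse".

hlpsxov

Each output is the input with this applied: move the last character to the front, then shift every letter 3 places forward in the alphabet (wrapping around).
For "impulse", step one produces "eimpuls"; step two turns that into "hlpsxov".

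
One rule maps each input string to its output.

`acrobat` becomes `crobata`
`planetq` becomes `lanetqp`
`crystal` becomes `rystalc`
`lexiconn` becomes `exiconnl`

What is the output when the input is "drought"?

What's happening: move the first character to the end.
So "drought" becomes "roughtd".

roughtd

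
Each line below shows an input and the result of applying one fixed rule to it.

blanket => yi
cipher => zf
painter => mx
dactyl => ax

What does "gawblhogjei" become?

In each case the input is transformed by: shift every letter 3 places backward in the alphabet (wrapping around), then keep only the first 2 characters.
For "gawblhogjei" the result is "dx".

dx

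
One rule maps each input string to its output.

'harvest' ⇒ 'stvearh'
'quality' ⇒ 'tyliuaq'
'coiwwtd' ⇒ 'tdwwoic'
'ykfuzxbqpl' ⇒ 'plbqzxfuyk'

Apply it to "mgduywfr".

In each case the input is transformed by: reverse the string, then swap each adjacent pair of characters (1↔2, 3↔4, ...).
Working it through for "mgduywfr": intermediate "rfwyudgm", final "frywdumg".

frywdumg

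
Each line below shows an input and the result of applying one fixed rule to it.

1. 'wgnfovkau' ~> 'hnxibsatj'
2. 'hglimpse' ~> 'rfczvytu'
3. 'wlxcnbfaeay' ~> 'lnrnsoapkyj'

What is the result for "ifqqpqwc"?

The transformation: shift every letter 13 places forward in the alphabet (wrapping around) — i.e. ROT13, then reverse the string.
For "ifqqpqwc", step one produces "vsddcdjp"; step two turns that into "pjdcddsv".
(Check on "wgnfovkau": → "jtasbixnh" → "hnxibsatj" ✓)

pjdcddsv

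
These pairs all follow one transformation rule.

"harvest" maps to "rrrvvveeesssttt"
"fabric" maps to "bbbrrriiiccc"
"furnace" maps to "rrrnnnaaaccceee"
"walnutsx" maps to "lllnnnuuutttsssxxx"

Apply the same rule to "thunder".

Looking at the pairs, the operation is to delete the first 2 characters, then repeat every character 3 times.
Applying both steps to "thunder": "under", then "uuunnndddeeerrr".

uuunnndddeeerrr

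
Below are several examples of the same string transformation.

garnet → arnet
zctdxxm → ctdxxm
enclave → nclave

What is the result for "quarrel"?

The pattern: delete the first character.
So "quarrel" becomes "uarrel".

uarrel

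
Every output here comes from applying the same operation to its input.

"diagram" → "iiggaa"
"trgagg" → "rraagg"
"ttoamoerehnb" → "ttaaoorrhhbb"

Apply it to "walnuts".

aanntt

The pattern: keep every other character starting from the second (positions 2nd, 4th, 6th, ...), then double every character.
On "walnuts": the first step gives "ant", and the second then gives "aanntt".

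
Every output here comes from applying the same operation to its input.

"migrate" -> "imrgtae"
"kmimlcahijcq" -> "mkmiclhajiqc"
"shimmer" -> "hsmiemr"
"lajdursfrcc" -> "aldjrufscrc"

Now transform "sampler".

Each output is the input with this applied: swap each adjacent pair of characters (1↔2, 3↔4, ...).
Applying that to "sampler" gives "aspmelr".

aspmelr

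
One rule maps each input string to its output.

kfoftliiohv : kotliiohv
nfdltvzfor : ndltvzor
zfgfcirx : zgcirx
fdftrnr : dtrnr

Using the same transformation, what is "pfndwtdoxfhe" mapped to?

pndwtdoxhe

Each output is the input with this applied: remove every "f".
So "pfndwtdoxfhe" becomes "pndwtdoxhe".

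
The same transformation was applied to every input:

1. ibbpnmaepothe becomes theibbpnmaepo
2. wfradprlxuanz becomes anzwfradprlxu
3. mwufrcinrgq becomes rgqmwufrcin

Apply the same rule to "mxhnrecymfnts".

ntsmxhnrecymf

Looking at the pairs, the operation is to move the last 3 characters to the front (rotate right by 3).
Applying that to "mxhnrecymfnts" gives "ntsmxhnrecymf".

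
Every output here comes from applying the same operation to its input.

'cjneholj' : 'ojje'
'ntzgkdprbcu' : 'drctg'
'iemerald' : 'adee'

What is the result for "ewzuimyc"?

The transformation: keep every other character starting from the second (positions 2nd, 4th, 6th, ...), then move the first 2 characters to the end (rotate left by 2).
"ewzuimyc" → "wumc" → "mcwu".
(Check on "iemerald": → "eead" → "adee" ✓)

mcwu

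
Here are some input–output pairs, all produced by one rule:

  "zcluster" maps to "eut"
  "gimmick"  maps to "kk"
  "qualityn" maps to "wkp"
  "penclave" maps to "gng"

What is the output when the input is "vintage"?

The transformation: shift every letter 2 places forward in the alphabet (wrapping around), then keep one character in every 3, starting at position 2 (positions 2nd, 5th, 8th, ...).
Applying both steps to "vintage": "xkpvcig", then "kc".

kc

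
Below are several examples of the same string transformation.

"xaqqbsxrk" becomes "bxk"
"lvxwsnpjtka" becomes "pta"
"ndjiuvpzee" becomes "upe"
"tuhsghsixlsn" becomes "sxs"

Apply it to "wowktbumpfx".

upx

The transformation: keep every other character starting from the first (positions 1st, 3rd, 5th, ...), then keep only the last 3 characters.
So "wowktbumpfx" becomes "upx".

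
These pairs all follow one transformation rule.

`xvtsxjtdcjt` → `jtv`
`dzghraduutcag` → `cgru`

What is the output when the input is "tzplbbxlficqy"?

clqy

In each case the input is transformed by: sort the characters into alphabetical order, then keep one character in every 3, starting at position 3 (positions 3rd, 6th, 9th, ...).
Starting from "tzplbbxlficqy": after the first operation, "bbcfillpqtxyz"; after the second, "clqy".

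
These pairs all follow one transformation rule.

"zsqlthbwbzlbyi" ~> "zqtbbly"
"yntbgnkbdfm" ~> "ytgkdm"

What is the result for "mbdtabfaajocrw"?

What's happening: keep every other character starting from the first (positions 1st, 3rd, 5th, ...).
Doing the same to "mbdtabfaajocrw": "mdafaor".

mdafaor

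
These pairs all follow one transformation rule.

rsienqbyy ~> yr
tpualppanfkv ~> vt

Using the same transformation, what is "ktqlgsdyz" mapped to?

What's happening: move the first character to the end, then keep only the last 2 characters.
On "ktqlgsdyz": the first step gives "tqlgsdyzk", and the second then gives "zk".

zk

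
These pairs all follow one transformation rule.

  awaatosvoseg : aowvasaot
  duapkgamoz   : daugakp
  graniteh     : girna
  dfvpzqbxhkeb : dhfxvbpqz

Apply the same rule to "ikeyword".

iwkye

In each case the input is transformed by: delete the last 3 characters, then take characters alternately from the front and the back (1st, last, 2nd, 2nd-last, ...).
Starting from "ikeyword": after the first operation, "ikeyw"; after the second, "iwkye".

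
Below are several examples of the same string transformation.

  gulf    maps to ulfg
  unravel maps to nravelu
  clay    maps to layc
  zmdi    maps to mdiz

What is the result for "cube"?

ubec

The rule is to move the first character to the end.
On "cube" that produces "ubec".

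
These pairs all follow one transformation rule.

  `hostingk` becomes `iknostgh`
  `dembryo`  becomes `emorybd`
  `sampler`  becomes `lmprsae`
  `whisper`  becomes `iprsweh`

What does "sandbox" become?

The rule is to sort the characters into alphabetical order, then move the first 2 characters to the end (rotate left by 2).
"sandbox" → "abdnosx" → "dnosxab".

dnosxab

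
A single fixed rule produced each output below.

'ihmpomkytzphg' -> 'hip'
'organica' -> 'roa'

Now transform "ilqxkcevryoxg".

What's happening: swap each adjacent pair of characters (1↔2, 3↔4, ...), then keep only the first 3 characters.
On "ilqxkcevryoxg": the first step gives "lixqckveyrxog", and the second then gives "lix".
(Check on "ihmpomkytzphg": → "hipmmoykzthpg" → "hip" ✓)

lix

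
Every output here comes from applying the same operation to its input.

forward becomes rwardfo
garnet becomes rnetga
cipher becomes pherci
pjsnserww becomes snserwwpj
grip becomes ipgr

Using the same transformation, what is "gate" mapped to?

tega

The pattern: move the first 2 characters to the end (rotate left by 2).
Applying that to "gate" gives "tega".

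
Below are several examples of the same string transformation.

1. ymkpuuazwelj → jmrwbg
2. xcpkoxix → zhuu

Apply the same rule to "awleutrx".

tbqu

The transformation: shift every letter 3 places backward in the alphabet (wrapping around), then keep every other character starting from the second (positions 2nd, 4th, 6th, ...).
Working it through for "awleutrx": intermediate "xtibrqou", final "tbqu".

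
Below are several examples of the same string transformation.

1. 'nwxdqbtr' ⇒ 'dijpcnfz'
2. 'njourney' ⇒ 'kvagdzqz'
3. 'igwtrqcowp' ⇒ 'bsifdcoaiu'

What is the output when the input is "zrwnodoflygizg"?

Rule — shift every letter 12 places forward in the alphabet (wrapping around), then swap the first and last characters.
Working it through for "zrwnodoflygizg": intermediate "ldizaparxksuls", final "sdizaparxksull".

sdizaparxksull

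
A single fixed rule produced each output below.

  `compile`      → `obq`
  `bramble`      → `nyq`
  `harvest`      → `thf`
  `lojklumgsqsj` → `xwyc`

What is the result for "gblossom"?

Looking at the pairs, the operation is to keep one character in every 3, starting at position 1 (positions 1st, 4th, 7th, ...), then shift every letter 12 places forward in the alphabet (wrapping around).
Working it through for "gblossom": intermediate "goo", final "saa".
(Check on "lojklumgsqsj": → "lkmq" → "xwyc" ✓)

saa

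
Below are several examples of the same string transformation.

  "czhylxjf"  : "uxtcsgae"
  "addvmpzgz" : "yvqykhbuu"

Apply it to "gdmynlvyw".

Looking at the pairs, the operation is to shift every letter 5 places backward in the alphabet (wrapping around), then swap each adjacent pair of characters (1↔2, 3↔4, ...).
"gdmynlvyw" → "byhtigqtr" → "ybthgitqr".
(Check on "addvmpzgz": → "vyyqhkubu" → "yvqykhbuu" ✓)

ybthgitqr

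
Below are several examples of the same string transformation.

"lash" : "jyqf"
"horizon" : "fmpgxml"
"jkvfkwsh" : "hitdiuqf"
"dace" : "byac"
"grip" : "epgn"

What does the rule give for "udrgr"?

sbpep

Looking at the pairs, the operation is to shift every letter 2 places backward in the alphabet (wrapping around).
For "udrgr" the result is "sbpep".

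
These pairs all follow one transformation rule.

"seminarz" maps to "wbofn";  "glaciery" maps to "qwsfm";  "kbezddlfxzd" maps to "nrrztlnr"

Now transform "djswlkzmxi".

kzynalw

Looking at the pairs, the operation is to delete the first 3 characters, then shift every letter 12 places backward in the alphabet (wrapping around).
Working it through for "djswlkzmxi": intermediate "wlkzmxi", final "kzynalw".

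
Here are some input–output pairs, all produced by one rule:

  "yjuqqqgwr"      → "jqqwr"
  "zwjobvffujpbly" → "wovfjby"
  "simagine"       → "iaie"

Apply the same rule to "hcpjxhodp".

What's happening: swap each adjacent pair of characters (1↔2, 3↔4, ...), then keep every other character starting from the first (positions 1st, 3rd, 5th, ...).
For "hcpjxhodp", step one produces "chjphxdop"; step two turns that into "cjhdp".

cjhdp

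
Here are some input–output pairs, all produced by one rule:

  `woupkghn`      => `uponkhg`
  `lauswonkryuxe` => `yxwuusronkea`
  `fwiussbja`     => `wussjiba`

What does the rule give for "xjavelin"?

vnljiea

Each output is the input with this applied: delete the first character, then sort the characters into reverse alphabetical order.
"xjavelin" → "javelin" → "vnljiea".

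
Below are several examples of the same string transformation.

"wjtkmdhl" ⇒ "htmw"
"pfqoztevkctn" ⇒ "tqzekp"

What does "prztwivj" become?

The rule is to keep every other character starting from the first (positions 1st, 3rd, 5th, ...), then swap the first and last characters.
Working it through for "prztwivj": intermediate "pzwv", final "vzwp".

vzwp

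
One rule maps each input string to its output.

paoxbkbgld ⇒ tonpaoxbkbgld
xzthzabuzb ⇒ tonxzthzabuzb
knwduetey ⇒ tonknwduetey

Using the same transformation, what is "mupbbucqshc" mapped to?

tonmupbbucqshc

In each case the input is transformed by: prepend "ton".
Doing the same to "mupbbucqshc": "tonmupbbucqshc".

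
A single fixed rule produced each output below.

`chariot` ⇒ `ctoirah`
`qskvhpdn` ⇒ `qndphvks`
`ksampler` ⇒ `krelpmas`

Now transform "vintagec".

The pattern: reverse the string, then move the last character to the front.
Applying both steps to "vintagec": "cegatniv", then "vcegatni".

vcegatni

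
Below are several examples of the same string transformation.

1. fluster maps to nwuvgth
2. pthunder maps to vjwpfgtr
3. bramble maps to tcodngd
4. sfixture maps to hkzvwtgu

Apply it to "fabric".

cdtkeh

The pattern: move the first character to the end, then shift every letter 2 places forward in the alphabet (wrapping around).
Applying that to "fabric" gives "cdtkeh".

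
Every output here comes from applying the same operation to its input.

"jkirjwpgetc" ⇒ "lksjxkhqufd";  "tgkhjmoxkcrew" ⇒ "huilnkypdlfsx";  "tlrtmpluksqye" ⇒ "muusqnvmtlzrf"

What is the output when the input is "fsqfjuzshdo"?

tggrvktaeip

Looking at the pairs, the operation is to shift every letter 1 place forward in the alphabet (wrapping around), then swap each adjacent pair of characters (1↔2, 3↔4, ...).
On "fsqfjuzshdo": the first step gives "gtrgkvatiep", and the second then gives "tggrvktaeip".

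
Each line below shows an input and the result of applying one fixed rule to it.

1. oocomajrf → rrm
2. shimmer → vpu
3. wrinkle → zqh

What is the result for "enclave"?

Looking at the pairs, the operation is to keep one character in every 3, starting at position 1 (positions 1st, 4th, 7th, ...), then shift every letter 3 places forward in the alphabet (wrapping around).
On "enclave": the first step gives "ele", and the second then gives "hoh".

hoh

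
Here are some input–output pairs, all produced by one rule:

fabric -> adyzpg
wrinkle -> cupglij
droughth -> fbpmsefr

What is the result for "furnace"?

The transformation: shift every letter 2 places backward in the alphabet (wrapping around), then move the last character to the front.
"furnace" → "dsplyac" → "cdsplya".

cdsplya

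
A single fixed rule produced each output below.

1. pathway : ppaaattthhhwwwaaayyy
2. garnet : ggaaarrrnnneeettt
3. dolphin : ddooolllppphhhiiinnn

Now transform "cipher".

cciiippphhheeerrr

What's happening: repeat every character 3 times, then delete the first character.
For "cipher", step one produces "ccciiippphhheeerrr"; step two turns that into "cciiippphhheeerrr".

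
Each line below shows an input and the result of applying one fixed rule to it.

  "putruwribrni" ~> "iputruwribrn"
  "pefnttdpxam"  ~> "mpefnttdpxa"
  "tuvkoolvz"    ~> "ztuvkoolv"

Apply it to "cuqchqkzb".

Looking at the pairs, the operation is to move the last character to the front.
So "cuqchqkzb" becomes "bcuqchqkz".

bcuqchqkz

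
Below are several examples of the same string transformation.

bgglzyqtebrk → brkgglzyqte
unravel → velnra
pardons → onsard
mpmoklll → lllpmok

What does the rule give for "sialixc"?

ixcial

In each case the input is transformed by: delete the first character, then move the last 3 characters to the front (rotate right by 3).
"sialixc" → "ialixc" → "ixcial".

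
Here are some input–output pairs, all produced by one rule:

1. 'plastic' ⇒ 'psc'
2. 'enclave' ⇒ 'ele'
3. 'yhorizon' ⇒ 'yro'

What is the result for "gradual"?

gdl

In each case the input is transformed by: keep one character in every 3, starting at position 1 (positions 1st, 4th, 7th, ...).
For "gradual" the result is "gdl".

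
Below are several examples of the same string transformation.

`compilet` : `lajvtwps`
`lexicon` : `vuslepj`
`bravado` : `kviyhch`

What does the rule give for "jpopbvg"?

Rule — shift every letter 7 places forward in the alphabet (wrapping around), then move the last 2 characters to the front (rotate right by 2).
For "jpopbvg", step one produces "qwvwicn"; step two turns that into "cnqwvwi".

cnqwvwi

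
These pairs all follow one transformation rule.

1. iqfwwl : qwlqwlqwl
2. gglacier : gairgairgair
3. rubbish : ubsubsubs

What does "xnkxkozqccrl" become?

The pattern: keep every other character starting from the second (positions 2nd, 4th, 6th, ...), then write the whole string 3 times in a row.
For "xnkxkozqccrl", step one produces "nxoqcl"; step two turns that into "nxoqclnxoqclnxoqcl".

nxoqclnxoqclnxoqcl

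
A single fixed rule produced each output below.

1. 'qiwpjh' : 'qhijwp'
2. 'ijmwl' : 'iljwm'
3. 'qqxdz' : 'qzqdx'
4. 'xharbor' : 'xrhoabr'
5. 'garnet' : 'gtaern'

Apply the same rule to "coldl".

Looking at the pairs, the operation is to take characters alternately from the front and the back (1st, last, 2nd, 2nd-last, ...).
"coldl" → "clodl".

clodl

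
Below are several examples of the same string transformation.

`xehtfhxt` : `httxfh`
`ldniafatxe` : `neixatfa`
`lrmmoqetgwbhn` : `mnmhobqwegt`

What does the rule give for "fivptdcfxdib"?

vbpitddxcf

What's happening: delete the first 2 characters, then take characters alternately from the front and the back (1st, last, 2nd, 2nd-last, ...).
Doing the same to "fivptdcfxdib": "vbpitddxcf".
(Check on "lrmmoqetgwbhn": → "mmoqetgwbhn" → "mnmhobqwegt" ✓)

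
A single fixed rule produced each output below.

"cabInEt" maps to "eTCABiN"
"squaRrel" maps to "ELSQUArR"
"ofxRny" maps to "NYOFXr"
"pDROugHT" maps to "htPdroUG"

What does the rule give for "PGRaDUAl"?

aLpgrAdu

In each case the input is transformed by: move the last 2 characters to the front (rotate right by 2), then flip the case of every letter.
"PGRaDUAl" → "AlPGRaDU" → "aLpgrAdu".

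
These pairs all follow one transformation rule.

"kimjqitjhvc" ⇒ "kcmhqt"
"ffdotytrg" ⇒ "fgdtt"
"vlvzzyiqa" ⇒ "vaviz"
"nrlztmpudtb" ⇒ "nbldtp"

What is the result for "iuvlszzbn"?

What's happening: keep every other character starting from the first (positions 1st, 3rd, 5th, ...), then take characters alternately from the front and the back (1st, last, 2nd, 2nd-last, ...).
On "iuvlszzbn": the first step gives "ivszn", and the second then gives "invzs".

invzs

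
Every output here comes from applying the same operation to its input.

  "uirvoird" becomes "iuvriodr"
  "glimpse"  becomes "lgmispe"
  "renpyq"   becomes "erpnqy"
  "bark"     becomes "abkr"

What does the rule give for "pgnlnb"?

gplnbn

Each output is the input with this applied: swap each adjacent pair of characters (1↔2, 3↔4, ...).
Doing the same to "pgnlnb": "gplnbn".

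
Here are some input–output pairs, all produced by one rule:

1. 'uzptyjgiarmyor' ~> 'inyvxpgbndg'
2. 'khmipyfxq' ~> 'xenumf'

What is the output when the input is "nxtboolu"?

The pattern: delete the first 3 characters, then shift every letter 11 places backward in the alphabet (wrapping around).
Working it through for "nxtboolu": intermediate "boolu", final "qddaj".

qddaj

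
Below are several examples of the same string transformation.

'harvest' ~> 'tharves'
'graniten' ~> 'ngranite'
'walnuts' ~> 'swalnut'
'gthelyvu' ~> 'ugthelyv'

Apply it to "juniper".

rjunipe

Looking at the pairs, the operation is to move the last character to the front.
On "juniper" that produces "rjunipe".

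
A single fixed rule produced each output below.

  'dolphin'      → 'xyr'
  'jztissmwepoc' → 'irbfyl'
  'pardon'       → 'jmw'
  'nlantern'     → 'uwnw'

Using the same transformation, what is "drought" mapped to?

adq

The rule is to shift every letter 9 places forward in the alphabet (wrapping around), then keep every other character starting from the second (positions 2nd, 4th, 6th, ...).
Applying both steps to "drought": "maxdpqc", then "adq".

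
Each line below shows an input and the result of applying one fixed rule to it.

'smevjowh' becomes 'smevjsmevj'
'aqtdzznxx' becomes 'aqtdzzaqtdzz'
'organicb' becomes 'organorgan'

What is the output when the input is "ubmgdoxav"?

ubmgdoubmgdo

Rule — delete the last 3 characters, then write the whole string twice.
"ubmgdoxav" → "ubmgdo" → "ubmgdoubmgdo".
(Check on "organicb": → "organ" → "organorgan" ✓)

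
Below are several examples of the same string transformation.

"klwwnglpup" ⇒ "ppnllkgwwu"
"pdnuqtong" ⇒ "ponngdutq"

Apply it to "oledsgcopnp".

oonlgedcspp

The rule is to sort the characters into reverse alphabetical order, then move the first 3 characters to the end (rotate left by 3).
Applying both steps to "oledsgcopnp": "sppoonlgedc", then "oonlgedcspp".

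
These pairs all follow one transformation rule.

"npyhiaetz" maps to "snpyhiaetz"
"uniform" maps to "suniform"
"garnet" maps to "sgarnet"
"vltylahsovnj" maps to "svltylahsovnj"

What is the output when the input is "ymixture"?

symixture

In each case the input is transformed by: prepend "s".
On "ymixture" that produces "symixture".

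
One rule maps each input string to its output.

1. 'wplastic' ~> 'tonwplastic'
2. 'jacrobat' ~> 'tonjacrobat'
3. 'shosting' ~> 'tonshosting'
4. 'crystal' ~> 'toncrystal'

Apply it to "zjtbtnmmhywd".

In each case the input is transformed by: prepend "ton".
So "zjtbtnmmhywd" becomes "tonzjtbtnmmhywd".

tonzjtbtnmmhywd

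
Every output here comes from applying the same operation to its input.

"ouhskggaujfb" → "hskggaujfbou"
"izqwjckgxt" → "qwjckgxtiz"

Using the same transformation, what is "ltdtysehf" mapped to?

dtysehflt

Looking at the pairs, the operation is to move the first 2 characters to the end (rotate left by 2).
"ltdtysehf" → "dtysehflt".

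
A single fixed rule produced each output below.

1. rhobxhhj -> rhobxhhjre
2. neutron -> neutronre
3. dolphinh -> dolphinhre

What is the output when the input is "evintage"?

evintagere

Each output is the input with this applied: append "re".
Doing the same to "evintage": "evintagere".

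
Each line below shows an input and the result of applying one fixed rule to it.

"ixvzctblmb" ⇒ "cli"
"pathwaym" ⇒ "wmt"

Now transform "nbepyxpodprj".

In each case the input is transformed by: move the first 3 characters to the end (rotate left by 3), then keep one character in every 3, starting at position 2 (positions 2nd, 5th, 8th, ...).
Applying both steps to "nbepyxpodprj": "pyxpodprjnbe", then "yorb".

yorb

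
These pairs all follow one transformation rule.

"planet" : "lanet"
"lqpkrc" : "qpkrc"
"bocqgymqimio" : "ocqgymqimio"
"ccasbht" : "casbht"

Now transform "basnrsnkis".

asnrsnkis

The rule is to delete the first character.
So "basnrsnkis" becomes "asnrsnkis".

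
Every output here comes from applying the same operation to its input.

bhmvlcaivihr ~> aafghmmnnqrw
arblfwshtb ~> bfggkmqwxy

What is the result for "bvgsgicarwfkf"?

Each output is the input with this applied: shift every letter 5 places forward in the alphabet (wrapping around), then sort the characters into alphabetical order.
"bvgsgicarwfkf" → "galxlnhfwbkpk" → "abfghkkllnpwx".

abfghkkllnpwx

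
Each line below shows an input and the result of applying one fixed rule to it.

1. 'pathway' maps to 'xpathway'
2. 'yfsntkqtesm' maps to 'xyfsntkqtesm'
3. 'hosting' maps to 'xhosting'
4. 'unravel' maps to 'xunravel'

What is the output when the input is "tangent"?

xtangent

Rule — prepend "x".
For "tangent" the result is "xtangent".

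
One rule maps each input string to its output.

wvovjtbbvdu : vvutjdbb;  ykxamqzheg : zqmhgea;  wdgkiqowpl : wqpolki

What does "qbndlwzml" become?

Looking at the pairs, the operation is to delete the first 3 characters, then sort the characters into reverse alphabetical order.
Working it through for "qbndlwzml": intermediate "dlwzml", final "zwmlld".

zwmlld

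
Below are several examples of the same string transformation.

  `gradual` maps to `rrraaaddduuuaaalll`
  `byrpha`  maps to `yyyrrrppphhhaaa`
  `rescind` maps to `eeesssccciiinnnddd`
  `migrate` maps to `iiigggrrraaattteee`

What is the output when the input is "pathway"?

aaattthhhwwwaaayyy

The transformation: repeat every character 3 times, then delete the first 3 characters.
On "pathway" that produces "aaattthhhwwwaaayyy".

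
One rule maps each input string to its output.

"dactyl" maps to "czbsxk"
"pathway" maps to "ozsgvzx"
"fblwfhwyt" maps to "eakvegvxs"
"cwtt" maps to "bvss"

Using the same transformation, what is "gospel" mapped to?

The pattern: shift every letter 1 place backward in the alphabet (wrapping around).
"gospel" → "fnrodk".

fnrodk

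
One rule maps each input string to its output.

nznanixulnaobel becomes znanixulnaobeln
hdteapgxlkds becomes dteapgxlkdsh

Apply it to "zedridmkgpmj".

The pattern: move the first character to the end.
Doing the same to "zedridmkgpmj": "edridmkgpmjz".

edridmkgpmjz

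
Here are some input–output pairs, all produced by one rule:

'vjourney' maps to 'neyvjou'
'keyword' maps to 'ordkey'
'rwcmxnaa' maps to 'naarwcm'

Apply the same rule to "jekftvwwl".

Rule — move the last 3 characters to the front (rotate right by 3), then delete the last character.
Working it through for "jekftvwwl": intermediate "wwljekftv", final "wwljekft".

wwljekft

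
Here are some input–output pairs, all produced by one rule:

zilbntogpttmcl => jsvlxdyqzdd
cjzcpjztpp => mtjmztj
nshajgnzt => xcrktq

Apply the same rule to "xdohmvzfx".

hnyrwf

The pattern: delete the last 3 characters, then shift every letter 10 places forward in the alphabet (wrapping around).
For "xdohmvzfx", step one produces "xdohmv"; step two turns that into "hnyrwf".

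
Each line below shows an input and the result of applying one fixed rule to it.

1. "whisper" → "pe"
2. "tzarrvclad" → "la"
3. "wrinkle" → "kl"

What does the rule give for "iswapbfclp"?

cl

In each case the input is transformed by: move the last character to the front, then keep only the last 2 characters.
Working it through for "iswapbfclp": intermediate "piswapbfcl", final "cl".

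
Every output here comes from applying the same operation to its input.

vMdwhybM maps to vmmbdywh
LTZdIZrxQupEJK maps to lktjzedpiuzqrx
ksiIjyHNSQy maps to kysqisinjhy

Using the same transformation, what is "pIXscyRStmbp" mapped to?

ppibxmstcsyr

Looking at the pairs, the operation is to take characters alternately from the front and the back (1st, last, 2nd, 2nd-last, ...), then convert every letter to lowercase.
Working it through for "pIXscyRStmbp": intermediate "ppIbXmstcSyR", final "ppibxmstcsyr".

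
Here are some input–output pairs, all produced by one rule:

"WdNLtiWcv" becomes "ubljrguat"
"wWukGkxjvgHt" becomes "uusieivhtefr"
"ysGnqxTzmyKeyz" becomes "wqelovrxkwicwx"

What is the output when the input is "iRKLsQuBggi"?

Rule — shift every letter 2 places backward in the alphabet (wrapping around), then convert every letter to lowercase.
On "iRKLsQuBggi": the first step gives "gPIJqOsZeeg", and the second then gives "gpijqoszeeg".

gpijqoszeeg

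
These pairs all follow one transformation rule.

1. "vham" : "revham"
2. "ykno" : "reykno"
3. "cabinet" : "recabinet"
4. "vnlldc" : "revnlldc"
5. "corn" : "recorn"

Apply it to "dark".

The transformation: prepend "re".
On "dark" that produces "redark".

redark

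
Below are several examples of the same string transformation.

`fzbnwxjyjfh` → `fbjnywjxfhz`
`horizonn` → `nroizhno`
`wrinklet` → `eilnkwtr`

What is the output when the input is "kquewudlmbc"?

bumelwdukcq

Rule — take characters alternately from the front and the back (1st, last, 2nd, 2nd-last, ...), then move the first 3 characters to the end (rotate left by 3).
On "kquewudlmbc" that produces "bumelwdukcq".
(Check on "wrinklet": → "wtreilnk" → "eilnkwtr" ✓)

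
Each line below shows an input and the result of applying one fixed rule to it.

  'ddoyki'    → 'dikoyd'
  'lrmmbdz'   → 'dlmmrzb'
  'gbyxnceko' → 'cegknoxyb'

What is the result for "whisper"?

Rule — sort the characters into alphabetical order, then move the first character to the end.
Applying that to "whisper" gives "hiprswe".

hiprswe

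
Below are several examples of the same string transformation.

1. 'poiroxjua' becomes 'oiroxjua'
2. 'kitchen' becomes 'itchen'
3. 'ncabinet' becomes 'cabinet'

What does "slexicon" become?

lexicon

The rule is to delete the first character.
"slexicon" → "lexicon".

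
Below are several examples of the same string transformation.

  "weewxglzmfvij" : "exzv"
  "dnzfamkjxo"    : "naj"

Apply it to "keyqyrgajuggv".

In each case the input is transformed by: keep one character in every 3, starting at position 2 (positions 2nd, 5th, 8th, ...).
Doing the same to "keyqyrgajuggv": "eyag".

eyag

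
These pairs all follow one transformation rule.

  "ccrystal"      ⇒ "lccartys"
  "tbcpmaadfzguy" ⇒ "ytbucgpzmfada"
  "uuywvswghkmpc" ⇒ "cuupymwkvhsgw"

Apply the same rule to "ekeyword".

In each case the input is transformed by: swap the first and last characters, then take characters alternately from the front and the back (1st, last, 2nd, 2nd-last, ...).
Applying both steps to "ekeyword": "dkeywore", then "dekreoyw".

dekreoyw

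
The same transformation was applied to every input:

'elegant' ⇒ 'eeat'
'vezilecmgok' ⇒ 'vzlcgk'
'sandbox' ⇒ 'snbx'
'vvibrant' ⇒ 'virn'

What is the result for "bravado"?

baao

What's happening: keep every other character starting from the first (positions 1st, 3rd, 5th, ...).
So "bravado" becomes "baao".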